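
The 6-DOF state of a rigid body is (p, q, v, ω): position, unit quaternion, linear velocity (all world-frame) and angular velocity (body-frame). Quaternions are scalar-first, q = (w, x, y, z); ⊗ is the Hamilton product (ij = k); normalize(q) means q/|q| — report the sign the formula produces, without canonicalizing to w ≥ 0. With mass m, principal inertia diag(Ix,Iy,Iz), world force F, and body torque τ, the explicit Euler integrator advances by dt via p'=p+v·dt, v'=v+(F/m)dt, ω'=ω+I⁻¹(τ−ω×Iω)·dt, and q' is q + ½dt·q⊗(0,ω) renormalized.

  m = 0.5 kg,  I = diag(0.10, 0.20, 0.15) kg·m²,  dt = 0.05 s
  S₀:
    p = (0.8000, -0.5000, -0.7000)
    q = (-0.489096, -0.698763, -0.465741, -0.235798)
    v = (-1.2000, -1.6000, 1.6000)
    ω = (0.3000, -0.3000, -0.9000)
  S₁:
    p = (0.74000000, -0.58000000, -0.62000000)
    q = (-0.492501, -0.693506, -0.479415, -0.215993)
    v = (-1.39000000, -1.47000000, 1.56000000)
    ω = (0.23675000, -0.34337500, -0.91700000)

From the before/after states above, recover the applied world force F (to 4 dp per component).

Δv = v₁−v₀ = (-0.19000000, 0.13000000, -0.04000000)
F = m·Δv/dt = (-1.9000, 1.3000, -0.4000)

F = (-1.9000, 1.3000, -0.4000)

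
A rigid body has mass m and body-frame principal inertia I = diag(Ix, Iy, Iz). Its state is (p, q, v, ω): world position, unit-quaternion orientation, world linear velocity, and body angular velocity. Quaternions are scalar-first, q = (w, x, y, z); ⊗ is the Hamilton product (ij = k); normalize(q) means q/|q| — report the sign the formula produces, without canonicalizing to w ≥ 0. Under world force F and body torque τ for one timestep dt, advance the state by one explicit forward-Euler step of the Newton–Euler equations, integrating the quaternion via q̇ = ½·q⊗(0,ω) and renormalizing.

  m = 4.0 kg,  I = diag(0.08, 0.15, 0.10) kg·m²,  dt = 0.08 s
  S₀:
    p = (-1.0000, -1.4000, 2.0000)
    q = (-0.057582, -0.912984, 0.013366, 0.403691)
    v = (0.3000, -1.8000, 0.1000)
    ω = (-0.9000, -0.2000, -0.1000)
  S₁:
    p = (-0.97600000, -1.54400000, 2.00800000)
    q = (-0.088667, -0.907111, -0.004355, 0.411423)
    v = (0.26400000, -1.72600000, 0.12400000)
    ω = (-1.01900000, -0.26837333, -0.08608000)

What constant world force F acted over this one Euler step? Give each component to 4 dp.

v₁ − v₀ = (-0.03600000, 0.07400000, 0.02400000)
m·(v₁−v₀)/dt = (-1.8000, 3.7000, 1.2000)

F = (-1.8000, 3.7000, 1.2000)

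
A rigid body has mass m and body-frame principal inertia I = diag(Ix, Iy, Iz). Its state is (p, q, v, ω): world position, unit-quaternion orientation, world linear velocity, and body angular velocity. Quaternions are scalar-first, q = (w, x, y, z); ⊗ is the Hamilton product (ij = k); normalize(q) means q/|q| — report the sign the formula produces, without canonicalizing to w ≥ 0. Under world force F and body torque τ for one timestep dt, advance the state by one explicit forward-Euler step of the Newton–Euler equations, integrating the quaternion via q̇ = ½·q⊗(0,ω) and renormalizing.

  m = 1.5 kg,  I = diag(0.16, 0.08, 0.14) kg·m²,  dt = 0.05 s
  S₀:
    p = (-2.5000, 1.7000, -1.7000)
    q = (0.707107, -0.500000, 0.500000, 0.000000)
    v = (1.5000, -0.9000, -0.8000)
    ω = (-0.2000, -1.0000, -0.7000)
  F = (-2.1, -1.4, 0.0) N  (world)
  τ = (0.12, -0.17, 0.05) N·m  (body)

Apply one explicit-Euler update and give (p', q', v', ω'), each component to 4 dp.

precession coupling ω×(Iω) = (0.0420, 0.0028, -0.0160)
(τ − ω×Iω)/I = (0.4875, -2.1600, 0.4714)
ω + α·dt = (-0.1756, -1.1080, -0.6764)
2q̇ = q⊗(0,ω) = (0.4000000, -0.4914214, -1.0571070, 0.1050251)
q' = normalize(q + ½dt·q⊗(0,ω)) = (0.7168, -0.5120, 0.4733, 0.0026)
linear accel F/m = (-1.4000, -0.9333, 0.0000)
p' = p + v·dt = (-2.4250, 1.6550, -1.7400)
new velocity v' = (1.4300, -0.9467, -0.8000)

p' = (-2.4250, 1.6550, -1.7400)
q' = (0.7168, -0.5120, 0.4733, 0.0026)
v' = (1.4300, -0.9467, -0.8000)
ω' = (-0.1756, -1.1080, -0.6764)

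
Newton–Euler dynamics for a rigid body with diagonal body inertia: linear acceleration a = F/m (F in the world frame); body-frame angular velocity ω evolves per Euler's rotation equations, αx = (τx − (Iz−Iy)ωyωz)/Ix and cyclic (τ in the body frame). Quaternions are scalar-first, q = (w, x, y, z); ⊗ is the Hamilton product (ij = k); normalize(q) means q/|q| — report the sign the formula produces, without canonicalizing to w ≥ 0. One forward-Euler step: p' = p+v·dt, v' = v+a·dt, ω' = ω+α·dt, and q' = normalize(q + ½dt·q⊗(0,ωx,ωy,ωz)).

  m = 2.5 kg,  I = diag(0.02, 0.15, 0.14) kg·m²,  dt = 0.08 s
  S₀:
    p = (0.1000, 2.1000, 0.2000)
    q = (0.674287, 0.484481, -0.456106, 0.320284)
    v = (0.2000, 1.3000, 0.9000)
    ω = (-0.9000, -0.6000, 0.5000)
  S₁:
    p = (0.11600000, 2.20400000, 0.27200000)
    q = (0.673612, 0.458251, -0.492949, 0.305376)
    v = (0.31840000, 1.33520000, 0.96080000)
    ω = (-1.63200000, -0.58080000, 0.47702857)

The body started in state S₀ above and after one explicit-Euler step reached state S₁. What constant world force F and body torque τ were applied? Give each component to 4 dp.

F = (3.7000, 1.1000, 1.9000)
τ = (-0.1800, 0.0900, 0.0300)

ω₁ − ω₀ = (-0.73200000, 0.01920000, -0.02297143)
precession coupling = (0.0030, 0.0540, 0.0702)
τ = I·(Δω/dt) + ω₀×(Iω₀) = (-0.1800, 0.0900, 0.0300)
velocity change Δv = (0.11840000, 0.03520000, 0.06080000)
m·(v₁−v₀)/dt = (3.7000, 1.1000, 1.9000)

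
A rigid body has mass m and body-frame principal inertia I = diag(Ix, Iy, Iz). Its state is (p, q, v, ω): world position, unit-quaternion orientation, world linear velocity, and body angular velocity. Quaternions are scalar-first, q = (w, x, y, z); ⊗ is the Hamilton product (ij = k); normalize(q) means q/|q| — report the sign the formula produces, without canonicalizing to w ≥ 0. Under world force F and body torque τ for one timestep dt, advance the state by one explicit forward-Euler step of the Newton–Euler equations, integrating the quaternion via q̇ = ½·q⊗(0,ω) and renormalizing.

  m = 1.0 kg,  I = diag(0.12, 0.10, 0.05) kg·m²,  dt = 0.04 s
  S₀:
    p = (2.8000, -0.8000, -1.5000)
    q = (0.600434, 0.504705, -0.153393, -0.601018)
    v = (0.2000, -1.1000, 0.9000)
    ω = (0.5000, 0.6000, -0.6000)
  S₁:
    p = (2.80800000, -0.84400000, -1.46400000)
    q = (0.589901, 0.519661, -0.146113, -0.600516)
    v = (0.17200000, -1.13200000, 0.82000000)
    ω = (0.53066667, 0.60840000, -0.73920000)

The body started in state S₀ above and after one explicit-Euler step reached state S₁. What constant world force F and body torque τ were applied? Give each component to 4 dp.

Δv = v₁−v₀ = (-0.02800000, -0.03200000, -0.08000000)
applied force F = (-0.7000, -0.8000, -2.0000)
ω₁ − ω₀ = (0.03066667, 0.00840000, -0.13920000)
ω₀×(Iω₀) = (0.0180, -0.0210, -0.0060)
τ = I·(Δω/dt) + ω₀×(Iω₀) = (0.1100, 0.0000, -0.1800)

F = (-0.7000, -0.8000, -2.0000)
τ = (0.1100, 0.0000, -0.1800)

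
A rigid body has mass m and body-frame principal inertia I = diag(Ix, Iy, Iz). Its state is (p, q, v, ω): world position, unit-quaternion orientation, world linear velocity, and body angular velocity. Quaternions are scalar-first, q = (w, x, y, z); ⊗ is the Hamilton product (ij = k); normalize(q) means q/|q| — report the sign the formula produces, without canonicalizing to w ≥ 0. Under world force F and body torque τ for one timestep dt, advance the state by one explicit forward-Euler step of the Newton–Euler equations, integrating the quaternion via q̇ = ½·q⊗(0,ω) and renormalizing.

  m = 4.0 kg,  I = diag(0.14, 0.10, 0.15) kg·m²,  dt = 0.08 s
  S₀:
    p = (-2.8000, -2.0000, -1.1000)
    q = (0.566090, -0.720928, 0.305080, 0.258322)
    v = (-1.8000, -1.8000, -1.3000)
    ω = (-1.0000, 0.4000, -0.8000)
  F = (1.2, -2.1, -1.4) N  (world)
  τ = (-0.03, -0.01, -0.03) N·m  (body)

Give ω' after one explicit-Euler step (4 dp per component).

ω' = (-1.0080, 0.3984, -0.8245)

angular accel α = (-0.1000, -0.0200, -0.3067)
ω' = ω + α·dt = (-1.0080, 0.3984, -0.8245)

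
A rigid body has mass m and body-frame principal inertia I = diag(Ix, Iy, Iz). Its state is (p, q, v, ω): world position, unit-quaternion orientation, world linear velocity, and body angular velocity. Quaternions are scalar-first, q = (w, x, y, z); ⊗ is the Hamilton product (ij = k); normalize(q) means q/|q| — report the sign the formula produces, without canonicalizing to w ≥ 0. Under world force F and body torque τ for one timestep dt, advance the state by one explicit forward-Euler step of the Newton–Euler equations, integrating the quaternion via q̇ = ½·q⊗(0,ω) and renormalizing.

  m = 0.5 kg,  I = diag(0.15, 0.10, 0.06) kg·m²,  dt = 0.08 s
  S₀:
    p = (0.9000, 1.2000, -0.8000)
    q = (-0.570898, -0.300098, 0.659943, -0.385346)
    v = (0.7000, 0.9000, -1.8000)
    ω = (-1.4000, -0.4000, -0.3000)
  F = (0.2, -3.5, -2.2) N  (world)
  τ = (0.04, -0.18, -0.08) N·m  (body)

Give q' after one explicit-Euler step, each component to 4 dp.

Hamilton product q⊗(0,ω) = (-0.2717638, 0.4471359, 0.6778142, 1.2152288)
q + ½dt·q⊗(0,ω), renormalized = (-0.5807, -0.2817, 0.6858, -0.3361)

q' = (-0.5807, -0.2817, 0.6858, -0.3361)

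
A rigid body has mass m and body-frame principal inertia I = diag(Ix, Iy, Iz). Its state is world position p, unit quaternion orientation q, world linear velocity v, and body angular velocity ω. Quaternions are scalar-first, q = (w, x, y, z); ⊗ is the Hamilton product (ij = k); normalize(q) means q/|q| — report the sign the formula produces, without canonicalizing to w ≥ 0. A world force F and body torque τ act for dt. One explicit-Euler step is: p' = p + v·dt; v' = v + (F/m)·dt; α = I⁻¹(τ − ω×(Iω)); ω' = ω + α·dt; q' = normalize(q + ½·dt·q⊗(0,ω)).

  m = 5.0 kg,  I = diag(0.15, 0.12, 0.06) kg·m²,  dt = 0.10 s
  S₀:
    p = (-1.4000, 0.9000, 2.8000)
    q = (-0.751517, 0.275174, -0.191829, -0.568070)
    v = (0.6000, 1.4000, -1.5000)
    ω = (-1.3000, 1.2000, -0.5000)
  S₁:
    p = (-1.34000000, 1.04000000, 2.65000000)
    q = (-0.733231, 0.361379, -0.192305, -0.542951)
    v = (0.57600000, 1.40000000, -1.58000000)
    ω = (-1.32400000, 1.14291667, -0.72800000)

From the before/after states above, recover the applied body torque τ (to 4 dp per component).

τ = (0.0000, -0.0100, -0.0900)

Δω = ω₁−ω₀ = (-0.02400000, -0.05708333, -0.22800000)
precession coupling = (0.0360, 0.0585, 0.0468)
applied torque τ = (0.0000, -0.0100, -0.0900)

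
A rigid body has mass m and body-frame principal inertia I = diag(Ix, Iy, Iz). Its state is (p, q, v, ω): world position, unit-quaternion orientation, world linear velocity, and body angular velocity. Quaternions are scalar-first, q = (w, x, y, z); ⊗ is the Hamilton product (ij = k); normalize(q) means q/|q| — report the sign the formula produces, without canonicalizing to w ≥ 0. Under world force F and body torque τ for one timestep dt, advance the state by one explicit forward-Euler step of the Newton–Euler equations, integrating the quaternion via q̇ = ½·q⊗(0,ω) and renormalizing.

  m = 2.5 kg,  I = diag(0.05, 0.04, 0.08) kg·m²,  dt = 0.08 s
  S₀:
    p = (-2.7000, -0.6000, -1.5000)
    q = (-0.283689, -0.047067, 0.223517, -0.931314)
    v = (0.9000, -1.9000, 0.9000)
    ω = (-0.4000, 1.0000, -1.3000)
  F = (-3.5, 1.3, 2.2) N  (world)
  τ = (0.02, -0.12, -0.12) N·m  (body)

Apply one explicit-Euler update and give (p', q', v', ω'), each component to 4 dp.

p' = (-2.6280, -0.7520, -1.4280)
q' = (-0.3410, -0.0169, 0.2241, -0.9128)
v' = (0.7880, -1.8584, 0.9704)
ω' = (-0.2848, 0.7912, -1.4240)

precession coupling ω×(Iω) = (-0.0520, -0.0156, 0.0040)
angular accel α = (1.4400, -2.6100, -1.5500)
ω' = ω + α·dt = (-0.2848, 0.7912, -1.4240)
2q̇ = q⊗(0,ω) = (-1.4530520, 0.7542175, 0.0276495, 0.4111355)
q + ½dt·q⊗(0,ω), renormalized = (-0.3410, -0.0169, 0.2241, -0.9128)
a = F/m = (-1.4000, 0.5200, 0.8800)
p + v·dt = (-2.6280, -0.7520, -1.4280)
v' = v + a·dt = (0.7880, -1.8584, 0.9704)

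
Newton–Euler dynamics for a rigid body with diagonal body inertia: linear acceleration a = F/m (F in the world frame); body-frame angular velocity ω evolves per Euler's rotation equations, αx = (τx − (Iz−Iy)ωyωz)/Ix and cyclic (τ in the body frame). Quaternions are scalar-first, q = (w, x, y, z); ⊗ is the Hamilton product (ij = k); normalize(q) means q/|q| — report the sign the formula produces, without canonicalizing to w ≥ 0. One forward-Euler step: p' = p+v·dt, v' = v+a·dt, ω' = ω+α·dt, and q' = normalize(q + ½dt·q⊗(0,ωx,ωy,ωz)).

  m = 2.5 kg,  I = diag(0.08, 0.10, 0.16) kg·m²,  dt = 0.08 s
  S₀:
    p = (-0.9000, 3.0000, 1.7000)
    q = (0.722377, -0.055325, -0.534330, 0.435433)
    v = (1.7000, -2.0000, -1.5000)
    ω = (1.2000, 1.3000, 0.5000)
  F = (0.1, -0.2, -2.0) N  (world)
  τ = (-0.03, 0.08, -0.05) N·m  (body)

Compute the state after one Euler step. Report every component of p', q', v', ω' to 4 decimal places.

p' = (-0.7640, 2.8400, 1.5800)
q' = (0.7421, -0.0538, -0.4735, 0.4714)
v' = (1.7032, -2.0064, -1.5640)
ω' = (1.1310, 1.4024, 0.4594)

linear accel F/m = (0.0400, -0.0800, -0.8000)
new position p' = (-0.7640, 2.8400, 1.5800)
v + (F/m)dt = (1.7032, -2.0064, -1.5640)
precession coupling ω×(Iω) = (0.0390, -0.0480, 0.0312)
angular accel α = (-0.8625, 1.2800, -0.5075)
ω + α·dt = (1.1310, 1.4024, 0.4594)
Hamilton product q⊗(0,ω) = (0.5433025, 0.0336245, 1.4892722, 0.9304620)
q' = normalize(q + ½dt·q⊗(0,ω)) = (0.7421, -0.0538, -0.4735, 0.4714)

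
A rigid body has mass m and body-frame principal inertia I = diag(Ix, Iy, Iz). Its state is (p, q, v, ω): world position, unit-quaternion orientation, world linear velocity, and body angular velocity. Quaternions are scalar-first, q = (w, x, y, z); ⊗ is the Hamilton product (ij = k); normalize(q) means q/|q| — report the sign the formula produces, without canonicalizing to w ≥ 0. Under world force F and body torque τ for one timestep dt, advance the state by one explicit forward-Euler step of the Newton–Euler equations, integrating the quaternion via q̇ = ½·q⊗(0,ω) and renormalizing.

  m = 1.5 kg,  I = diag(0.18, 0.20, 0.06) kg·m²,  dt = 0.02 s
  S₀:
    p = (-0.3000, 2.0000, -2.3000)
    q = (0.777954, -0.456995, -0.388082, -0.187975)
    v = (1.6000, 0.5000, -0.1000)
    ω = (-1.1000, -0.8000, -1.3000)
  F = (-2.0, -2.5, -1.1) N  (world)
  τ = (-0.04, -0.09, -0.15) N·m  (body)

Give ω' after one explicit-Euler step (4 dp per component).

α = I⁻¹(τ − ω×Iω) = (0.5867, -1.3080, -2.7933)
new body rate ω' = (-1.0883, -0.8262, -1.3559)

ω' = (-1.0883, -0.8262, -1.3559)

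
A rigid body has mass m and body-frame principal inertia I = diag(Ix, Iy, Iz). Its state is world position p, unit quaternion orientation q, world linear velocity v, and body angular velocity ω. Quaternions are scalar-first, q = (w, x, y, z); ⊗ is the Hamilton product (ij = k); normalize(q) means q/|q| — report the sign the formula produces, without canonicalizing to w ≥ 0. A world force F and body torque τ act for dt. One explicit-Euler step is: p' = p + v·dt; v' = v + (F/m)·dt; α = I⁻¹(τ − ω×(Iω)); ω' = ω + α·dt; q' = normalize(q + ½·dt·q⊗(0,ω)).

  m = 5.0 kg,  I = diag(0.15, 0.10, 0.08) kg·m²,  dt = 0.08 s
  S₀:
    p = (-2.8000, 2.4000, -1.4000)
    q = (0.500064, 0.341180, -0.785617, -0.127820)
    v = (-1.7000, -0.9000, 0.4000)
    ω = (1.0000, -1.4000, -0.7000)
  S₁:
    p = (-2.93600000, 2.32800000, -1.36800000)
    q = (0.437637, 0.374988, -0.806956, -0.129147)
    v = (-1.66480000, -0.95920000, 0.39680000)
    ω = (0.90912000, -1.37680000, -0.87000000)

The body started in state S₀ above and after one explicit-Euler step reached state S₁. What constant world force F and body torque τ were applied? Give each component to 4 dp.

F = (2.2000, -3.7000, -0.2000)
τ = (-0.1900, -0.0200, -0.1000)

Δω = ω₁−ω₀ = (-0.09088000, 0.02320000, -0.17000000)
gyro term ω₀×Iω₀ = (-0.0196, -0.0490, 0.0700)
τ = I·(Δω/dt) + ω₀×(Iω₀) = (-0.1900, -0.0200, -0.1000)
velocity change Δv = (0.03520000, -0.05920000, -0.00320000)
F = m·Δv/dt = (2.2000, -3.7000, -0.2000)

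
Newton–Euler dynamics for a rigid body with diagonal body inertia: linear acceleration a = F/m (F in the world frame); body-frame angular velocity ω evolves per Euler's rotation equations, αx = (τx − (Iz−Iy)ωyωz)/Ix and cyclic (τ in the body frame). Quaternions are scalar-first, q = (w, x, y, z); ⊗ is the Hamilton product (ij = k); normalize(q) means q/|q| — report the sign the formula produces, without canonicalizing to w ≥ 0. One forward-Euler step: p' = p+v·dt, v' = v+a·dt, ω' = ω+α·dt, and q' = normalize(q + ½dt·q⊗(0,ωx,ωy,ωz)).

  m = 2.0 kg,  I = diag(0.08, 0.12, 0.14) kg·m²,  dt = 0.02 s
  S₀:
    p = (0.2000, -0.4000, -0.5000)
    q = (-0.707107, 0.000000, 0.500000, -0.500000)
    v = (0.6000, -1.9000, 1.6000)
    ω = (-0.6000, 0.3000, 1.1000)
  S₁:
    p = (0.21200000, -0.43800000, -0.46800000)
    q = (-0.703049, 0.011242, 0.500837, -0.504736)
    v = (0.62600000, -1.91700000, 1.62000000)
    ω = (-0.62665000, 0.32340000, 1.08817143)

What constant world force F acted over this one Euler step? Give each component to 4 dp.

v₁ − v₀ = (0.02600000, -0.01700000, 0.02000000)
applied force F = (2.6000, -1.7000, 2.0000)

F = (2.6000, -1.7000, 2.0000)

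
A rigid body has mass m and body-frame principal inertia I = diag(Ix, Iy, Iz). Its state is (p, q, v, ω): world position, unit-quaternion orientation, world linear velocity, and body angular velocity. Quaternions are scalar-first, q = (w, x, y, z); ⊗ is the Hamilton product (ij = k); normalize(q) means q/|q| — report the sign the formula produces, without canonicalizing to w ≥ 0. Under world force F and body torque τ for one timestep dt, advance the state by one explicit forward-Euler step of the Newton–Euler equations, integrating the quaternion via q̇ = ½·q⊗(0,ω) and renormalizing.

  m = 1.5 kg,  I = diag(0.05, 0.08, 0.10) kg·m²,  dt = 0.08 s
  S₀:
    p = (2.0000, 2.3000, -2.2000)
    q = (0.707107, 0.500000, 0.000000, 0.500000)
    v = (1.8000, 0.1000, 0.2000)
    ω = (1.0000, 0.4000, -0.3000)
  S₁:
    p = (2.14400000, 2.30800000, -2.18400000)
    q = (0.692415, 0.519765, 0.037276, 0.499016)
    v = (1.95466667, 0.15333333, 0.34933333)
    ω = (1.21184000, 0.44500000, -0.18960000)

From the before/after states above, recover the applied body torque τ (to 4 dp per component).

τ = (0.1300, 0.0600, 0.1500)

rate change Δω = (0.21184000, 0.04500000, 0.11040000)
gyro term ω₀×Iω₀ = (-0.0024, 0.0150, 0.0120)
I·α + gyro = (0.1300, 0.0600, 0.1500)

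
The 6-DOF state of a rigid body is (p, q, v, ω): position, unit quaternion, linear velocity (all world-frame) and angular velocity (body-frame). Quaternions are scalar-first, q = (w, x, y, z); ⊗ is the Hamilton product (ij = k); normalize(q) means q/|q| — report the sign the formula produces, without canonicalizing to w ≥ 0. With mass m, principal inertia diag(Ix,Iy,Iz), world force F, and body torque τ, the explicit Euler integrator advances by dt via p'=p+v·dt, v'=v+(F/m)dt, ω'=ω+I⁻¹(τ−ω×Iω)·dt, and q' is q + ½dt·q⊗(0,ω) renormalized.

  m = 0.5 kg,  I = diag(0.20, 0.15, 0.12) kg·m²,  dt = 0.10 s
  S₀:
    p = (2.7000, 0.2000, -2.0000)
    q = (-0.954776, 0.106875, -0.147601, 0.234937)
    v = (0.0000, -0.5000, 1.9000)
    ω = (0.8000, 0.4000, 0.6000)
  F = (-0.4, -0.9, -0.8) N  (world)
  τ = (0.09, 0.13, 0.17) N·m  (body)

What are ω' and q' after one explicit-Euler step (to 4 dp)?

ω' = (0.8486, 0.4611, 0.7550)
q' = (-0.9618, 0.0595, -0.1603, 0.2140)

precession coupling ω×(Iω) = (-0.0072, 0.0384, -0.0160)
α = I⁻¹(τ − ω×Iω) = (0.4860, 0.6107, 1.5500)
new body rate ω' = (0.8486, 0.4611, 0.7550)
2q̇ = q⊗(0,ω) = (-0.1674218, -0.9463562, -0.2580858, -0.4120348)
q + ½dt·q⊗(0,ω), renormalized = (-0.9618, 0.0595, -0.1603, 0.2140)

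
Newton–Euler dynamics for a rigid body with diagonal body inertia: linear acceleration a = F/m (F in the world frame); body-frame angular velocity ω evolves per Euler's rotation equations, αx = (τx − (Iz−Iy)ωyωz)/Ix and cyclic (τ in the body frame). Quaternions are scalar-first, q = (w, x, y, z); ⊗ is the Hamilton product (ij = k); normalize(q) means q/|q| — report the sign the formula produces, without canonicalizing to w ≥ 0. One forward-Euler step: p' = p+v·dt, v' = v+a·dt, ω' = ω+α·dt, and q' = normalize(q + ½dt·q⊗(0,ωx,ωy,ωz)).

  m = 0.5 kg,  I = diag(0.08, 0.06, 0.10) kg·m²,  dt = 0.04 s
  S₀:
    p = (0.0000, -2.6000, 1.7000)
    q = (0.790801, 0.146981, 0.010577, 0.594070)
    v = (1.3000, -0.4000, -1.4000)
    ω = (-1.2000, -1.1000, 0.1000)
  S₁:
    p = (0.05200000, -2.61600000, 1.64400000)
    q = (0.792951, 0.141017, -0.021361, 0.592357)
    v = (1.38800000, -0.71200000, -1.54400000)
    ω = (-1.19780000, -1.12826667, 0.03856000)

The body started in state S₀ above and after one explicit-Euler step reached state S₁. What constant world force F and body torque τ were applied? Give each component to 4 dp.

F = (1.1000, -3.9000, -1.8000)
τ = (0.0000, -0.0400, -0.1800)

Δω = ω₁−ω₀ = (0.00220000, -0.02826667, -0.06144000)
gyro term ω₀×Iω₀ = (-0.0044, 0.0024, -0.0264)
applied torque τ = (0.0000, -0.0400, -0.1800)
Δv = v₁−v₀ = (0.08800000, -0.31200000, -0.14400000)
F = m·Δv/dt = (1.1000, -3.9000, -1.8000)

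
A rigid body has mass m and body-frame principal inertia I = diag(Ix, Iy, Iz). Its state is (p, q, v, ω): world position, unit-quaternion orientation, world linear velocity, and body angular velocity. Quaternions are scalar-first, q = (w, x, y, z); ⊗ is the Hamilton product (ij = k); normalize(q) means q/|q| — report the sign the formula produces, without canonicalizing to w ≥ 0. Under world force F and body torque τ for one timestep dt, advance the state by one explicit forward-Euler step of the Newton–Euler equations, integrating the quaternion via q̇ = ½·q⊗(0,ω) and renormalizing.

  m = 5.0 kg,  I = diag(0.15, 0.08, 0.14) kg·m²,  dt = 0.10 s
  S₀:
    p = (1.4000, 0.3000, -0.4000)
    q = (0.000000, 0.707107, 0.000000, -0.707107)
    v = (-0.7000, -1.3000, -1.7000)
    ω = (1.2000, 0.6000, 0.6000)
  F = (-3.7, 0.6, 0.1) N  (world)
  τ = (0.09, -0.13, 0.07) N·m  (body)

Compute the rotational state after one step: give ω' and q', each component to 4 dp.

ω×(Iω) gyroscopic = (0.0216, 0.0072, -0.0504)
α = I⁻¹(τ − ω×Iω) = (0.4560, -1.7150, 0.8600)
ω + α·dt = (1.2456, 0.4285, 0.6860)
Hamilton product q⊗(0,ω) = (-0.4242642, 0.4242642, -1.2727926, 0.4242642)
q' = normalize(q + ½dt·q⊗(0,ω)) = (-0.0212, 0.7264, -0.0635, -0.6840)

ω' = (1.2456, 0.4285, 0.6860)
q' = (-0.0212, 0.7264, -0.0635, -0.6840)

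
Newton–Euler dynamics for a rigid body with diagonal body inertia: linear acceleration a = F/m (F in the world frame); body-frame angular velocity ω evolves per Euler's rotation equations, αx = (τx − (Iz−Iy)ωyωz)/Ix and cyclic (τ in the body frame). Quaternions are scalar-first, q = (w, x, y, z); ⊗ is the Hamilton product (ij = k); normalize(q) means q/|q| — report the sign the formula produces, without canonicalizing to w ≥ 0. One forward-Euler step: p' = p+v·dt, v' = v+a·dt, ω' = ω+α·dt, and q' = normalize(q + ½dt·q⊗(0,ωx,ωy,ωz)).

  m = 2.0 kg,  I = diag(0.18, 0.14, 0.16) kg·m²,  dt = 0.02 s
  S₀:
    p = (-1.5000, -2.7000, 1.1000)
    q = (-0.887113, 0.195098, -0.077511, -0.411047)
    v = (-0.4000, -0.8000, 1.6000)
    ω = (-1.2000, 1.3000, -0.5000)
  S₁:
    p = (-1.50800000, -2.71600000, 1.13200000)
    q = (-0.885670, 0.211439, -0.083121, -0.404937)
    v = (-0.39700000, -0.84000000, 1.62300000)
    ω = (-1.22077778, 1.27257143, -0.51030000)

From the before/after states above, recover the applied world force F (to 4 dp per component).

F = (0.3000, -4.0000, 2.3000)

Δv = v₁−v₀ = (0.00300000, -0.04000000, 0.02300000)
m·(v₁−v₀)/dt = (0.3000, -4.0000, 2.3000)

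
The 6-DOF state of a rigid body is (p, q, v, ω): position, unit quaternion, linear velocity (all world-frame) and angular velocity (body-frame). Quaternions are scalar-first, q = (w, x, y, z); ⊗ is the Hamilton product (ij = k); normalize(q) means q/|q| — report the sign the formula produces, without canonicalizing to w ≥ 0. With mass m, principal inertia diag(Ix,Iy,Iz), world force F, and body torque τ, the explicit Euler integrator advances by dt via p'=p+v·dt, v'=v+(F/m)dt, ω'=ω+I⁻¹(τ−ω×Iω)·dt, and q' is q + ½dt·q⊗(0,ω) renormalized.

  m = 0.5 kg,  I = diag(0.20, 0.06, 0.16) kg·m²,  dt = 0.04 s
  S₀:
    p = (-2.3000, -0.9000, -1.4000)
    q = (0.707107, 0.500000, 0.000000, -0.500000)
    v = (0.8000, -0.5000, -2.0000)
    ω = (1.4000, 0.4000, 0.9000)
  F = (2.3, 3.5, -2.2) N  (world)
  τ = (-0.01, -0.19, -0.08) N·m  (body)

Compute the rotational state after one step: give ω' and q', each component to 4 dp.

ω' = (1.3908, 0.2397, 0.8996)
q' = (0.7017, 0.5235, -0.0173, -0.4830)

angular accel α = (-0.2300, -4.0067, -0.0100)
ω' = ω + α·dt = (1.3908, 0.2397, 0.8996)
2q̇ = q⊗(0,ω) = (-0.2500000, 1.1899498, -0.8671572, 0.8363963)
q' = normalize(q + ½dt·q⊗(0,ω)) = (0.7017, 0.5235, -0.0173, -0.4830)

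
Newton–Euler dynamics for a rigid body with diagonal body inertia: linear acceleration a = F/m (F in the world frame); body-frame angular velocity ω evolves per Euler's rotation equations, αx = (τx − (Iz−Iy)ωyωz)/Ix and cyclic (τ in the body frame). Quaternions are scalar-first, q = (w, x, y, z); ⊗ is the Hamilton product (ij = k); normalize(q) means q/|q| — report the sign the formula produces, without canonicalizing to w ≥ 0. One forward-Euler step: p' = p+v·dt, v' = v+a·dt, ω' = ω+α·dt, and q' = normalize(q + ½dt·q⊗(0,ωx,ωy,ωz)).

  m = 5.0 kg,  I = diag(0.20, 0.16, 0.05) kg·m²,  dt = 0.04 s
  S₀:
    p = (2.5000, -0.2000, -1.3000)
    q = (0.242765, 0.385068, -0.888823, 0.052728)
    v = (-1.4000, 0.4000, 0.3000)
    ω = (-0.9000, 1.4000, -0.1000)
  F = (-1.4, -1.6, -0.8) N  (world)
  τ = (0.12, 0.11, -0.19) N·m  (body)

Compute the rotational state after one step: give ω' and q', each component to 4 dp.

ω' = (-0.8791, 1.4241, -0.2923)
q' = (0.2745, 0.3808, -0.8817, 0.0470)

gyro term ω×Iω = (0.0154, 0.0135, 0.0504)
angular accel α = (0.5230, 0.6031, -4.8080)
ω' = ω + α·dt = (-0.8791, 1.4241, -0.2923)
2q̇ = q⊗(0,ω) = (1.5961862, -0.2034254, 0.3309226, -0.2851220)
q + ½dt·q⊗(0,ω), renormalized = (0.2745, 0.3808, -0.8817, 0.0470)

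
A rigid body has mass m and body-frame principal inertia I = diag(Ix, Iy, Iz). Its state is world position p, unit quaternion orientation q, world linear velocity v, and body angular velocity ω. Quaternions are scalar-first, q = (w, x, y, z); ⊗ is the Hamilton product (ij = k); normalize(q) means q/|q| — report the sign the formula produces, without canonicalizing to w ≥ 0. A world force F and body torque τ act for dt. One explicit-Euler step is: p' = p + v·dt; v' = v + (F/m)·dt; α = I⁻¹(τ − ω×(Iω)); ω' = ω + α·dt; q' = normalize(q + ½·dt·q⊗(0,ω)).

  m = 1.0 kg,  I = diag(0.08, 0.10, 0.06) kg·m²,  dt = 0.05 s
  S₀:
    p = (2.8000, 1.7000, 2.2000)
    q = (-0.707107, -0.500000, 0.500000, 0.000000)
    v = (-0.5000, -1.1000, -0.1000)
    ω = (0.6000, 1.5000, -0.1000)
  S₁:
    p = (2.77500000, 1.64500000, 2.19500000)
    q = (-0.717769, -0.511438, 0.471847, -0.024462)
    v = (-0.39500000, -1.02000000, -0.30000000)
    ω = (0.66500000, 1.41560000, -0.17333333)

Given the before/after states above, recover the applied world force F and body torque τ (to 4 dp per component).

rate change Δω = (0.06500000, -0.08440000, -0.07333333)
ω₀×(Iω₀) = (0.0060, -0.0012, 0.0180)
applied torque τ = (0.1100, -0.1700, -0.0700)
velocity change Δv = (0.10500000, 0.08000000, -0.20000000)
m·(v₁−v₀)/dt = (2.1000, 1.6000, -4.0000)

F = (2.1000, 1.6000, -4.0000)
τ = (0.1100, -0.1700, -0.0700)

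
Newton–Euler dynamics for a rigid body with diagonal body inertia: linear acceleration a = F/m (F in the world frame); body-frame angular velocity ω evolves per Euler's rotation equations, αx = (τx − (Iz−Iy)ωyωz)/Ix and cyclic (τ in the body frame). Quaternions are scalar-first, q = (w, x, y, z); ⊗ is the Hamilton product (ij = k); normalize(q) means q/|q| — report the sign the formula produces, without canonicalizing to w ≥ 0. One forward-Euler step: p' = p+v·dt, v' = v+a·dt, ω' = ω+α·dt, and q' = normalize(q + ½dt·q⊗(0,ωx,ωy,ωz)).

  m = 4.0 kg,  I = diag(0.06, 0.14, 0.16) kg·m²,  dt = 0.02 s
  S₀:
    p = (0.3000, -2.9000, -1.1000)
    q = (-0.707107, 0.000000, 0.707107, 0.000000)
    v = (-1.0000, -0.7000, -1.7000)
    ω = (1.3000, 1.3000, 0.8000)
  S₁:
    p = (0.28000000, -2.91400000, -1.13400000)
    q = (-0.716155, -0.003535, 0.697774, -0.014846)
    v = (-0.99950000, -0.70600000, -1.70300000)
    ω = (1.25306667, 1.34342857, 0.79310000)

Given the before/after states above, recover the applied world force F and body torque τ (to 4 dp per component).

F = (0.1000, -1.2000, -0.6000)
τ = (-0.1200, 0.2000, 0.0800)

rate change Δω = (-0.04693333, 0.04342857, -0.00690000)
applied torque τ = (-0.1200, 0.2000, 0.0800)
velocity change Δv = (0.00050000, -0.00600000, -0.00300000)
applied force F = (0.1000, -1.2000, -0.6000)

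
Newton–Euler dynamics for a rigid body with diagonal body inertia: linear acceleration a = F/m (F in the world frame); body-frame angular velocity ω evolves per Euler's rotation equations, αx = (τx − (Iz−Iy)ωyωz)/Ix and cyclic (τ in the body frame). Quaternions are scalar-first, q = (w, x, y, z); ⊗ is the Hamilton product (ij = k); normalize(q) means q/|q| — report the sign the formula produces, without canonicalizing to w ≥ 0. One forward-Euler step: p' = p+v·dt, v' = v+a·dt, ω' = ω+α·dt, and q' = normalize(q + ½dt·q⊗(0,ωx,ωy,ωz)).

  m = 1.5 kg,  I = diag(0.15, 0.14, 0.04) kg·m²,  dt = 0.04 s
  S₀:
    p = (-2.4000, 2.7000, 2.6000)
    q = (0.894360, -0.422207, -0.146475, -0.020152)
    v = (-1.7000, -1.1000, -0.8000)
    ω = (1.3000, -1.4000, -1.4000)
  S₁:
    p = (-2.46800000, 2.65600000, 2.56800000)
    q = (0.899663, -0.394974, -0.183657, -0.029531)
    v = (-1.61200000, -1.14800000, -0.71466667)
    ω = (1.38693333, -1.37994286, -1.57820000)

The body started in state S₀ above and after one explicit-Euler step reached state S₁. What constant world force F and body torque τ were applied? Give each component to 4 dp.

F = (3.3000, -1.8000, 3.2000)
τ = (0.1300, -0.1300, -0.1600)

Δω = ω₁−ω₀ = (0.08693333, 0.02005714, -0.17820000)
precession coupling = (-0.1960, -0.2002, 0.0182)
I·α + gyro = (0.1300, -0.1300, -0.1600)
Δv = v₁−v₀ = (0.08800000, -0.04800000, 0.08533333)
m·(v₁−v₀)/dt = (3.3000, -1.8000, 3.2000)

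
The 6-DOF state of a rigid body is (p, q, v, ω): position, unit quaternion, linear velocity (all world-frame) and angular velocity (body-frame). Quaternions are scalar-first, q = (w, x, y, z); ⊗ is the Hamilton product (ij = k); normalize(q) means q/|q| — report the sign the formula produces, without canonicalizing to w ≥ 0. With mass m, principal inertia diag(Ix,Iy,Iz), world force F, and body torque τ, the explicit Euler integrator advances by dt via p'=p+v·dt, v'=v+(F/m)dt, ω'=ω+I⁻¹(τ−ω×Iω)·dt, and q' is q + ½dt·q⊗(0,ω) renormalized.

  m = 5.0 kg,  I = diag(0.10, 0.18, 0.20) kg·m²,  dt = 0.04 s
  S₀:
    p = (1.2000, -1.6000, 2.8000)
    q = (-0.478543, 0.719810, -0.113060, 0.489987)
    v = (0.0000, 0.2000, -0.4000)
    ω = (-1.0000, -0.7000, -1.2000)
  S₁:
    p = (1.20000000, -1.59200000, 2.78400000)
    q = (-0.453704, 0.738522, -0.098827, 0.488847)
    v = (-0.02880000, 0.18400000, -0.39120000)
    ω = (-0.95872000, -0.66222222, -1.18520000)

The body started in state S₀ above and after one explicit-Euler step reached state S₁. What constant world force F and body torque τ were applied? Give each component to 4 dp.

F = (-3.6000, -2.0000, 1.1000)
τ = (0.1200, 0.0500, 0.1300)

Δω = ω₁−ω₀ = (0.04128000, 0.03777778, 0.01480000)
ω₀×(Iω₀) = (0.0168, -0.1200, 0.0560)
τ = I·(Δω/dt) + ω₀×(Iω₀) = (0.1200, 0.0500, 0.1300)
Δv = v₁−v₀ = (-0.02880000, -0.01600000, 0.00880000)
F = m·Δv/dt = (-3.6000, -2.0000, 1.1000)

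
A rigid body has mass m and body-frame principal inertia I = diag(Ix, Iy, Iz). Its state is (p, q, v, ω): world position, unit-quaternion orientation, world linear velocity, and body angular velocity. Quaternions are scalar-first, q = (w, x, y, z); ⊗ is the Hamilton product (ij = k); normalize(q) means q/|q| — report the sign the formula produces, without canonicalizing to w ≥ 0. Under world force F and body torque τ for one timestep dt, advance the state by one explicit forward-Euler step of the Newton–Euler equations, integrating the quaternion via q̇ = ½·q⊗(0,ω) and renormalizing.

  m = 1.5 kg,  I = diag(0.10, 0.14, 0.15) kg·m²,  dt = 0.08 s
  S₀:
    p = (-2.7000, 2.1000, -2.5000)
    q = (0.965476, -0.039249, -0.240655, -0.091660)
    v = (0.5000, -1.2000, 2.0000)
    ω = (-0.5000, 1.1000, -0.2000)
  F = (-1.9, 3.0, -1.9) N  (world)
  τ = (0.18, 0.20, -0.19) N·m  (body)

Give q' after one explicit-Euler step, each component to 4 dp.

q' = (0.9734, -0.0525, -0.1964, -0.1058)

Hamilton product q⊗(0,ω) = (0.2267640, -0.3337810, 1.1000038, -0.3565966)
q + ½dt·q⊗(0,ω), renormalized = (0.9734, -0.0525, -0.1964, -0.1058)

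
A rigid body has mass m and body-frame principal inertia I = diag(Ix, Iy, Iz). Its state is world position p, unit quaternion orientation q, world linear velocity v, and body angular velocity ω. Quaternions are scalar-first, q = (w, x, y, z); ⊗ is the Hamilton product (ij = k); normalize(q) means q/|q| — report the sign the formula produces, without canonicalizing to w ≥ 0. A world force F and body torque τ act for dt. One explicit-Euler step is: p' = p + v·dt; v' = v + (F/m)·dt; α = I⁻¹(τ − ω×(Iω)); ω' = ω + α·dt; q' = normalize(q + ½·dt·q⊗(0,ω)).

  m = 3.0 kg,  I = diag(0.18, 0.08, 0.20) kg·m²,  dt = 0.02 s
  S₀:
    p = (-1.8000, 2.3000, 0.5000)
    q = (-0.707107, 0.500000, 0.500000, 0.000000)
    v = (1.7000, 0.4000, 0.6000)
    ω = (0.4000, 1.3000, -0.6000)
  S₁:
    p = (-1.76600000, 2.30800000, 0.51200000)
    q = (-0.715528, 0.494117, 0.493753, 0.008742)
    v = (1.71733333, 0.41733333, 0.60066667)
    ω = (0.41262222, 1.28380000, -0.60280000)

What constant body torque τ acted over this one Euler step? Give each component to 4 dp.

rate change Δω = (0.01262222, -0.01620000, -0.00280000)
ω₀×(Iω₀) = (-0.0936, 0.0048, -0.0520)
τ = I·(Δω/dt) + ω₀×(Iω₀) = (0.0200, -0.0600, -0.0800)

τ = (0.0200, -0.0600, -0.0800)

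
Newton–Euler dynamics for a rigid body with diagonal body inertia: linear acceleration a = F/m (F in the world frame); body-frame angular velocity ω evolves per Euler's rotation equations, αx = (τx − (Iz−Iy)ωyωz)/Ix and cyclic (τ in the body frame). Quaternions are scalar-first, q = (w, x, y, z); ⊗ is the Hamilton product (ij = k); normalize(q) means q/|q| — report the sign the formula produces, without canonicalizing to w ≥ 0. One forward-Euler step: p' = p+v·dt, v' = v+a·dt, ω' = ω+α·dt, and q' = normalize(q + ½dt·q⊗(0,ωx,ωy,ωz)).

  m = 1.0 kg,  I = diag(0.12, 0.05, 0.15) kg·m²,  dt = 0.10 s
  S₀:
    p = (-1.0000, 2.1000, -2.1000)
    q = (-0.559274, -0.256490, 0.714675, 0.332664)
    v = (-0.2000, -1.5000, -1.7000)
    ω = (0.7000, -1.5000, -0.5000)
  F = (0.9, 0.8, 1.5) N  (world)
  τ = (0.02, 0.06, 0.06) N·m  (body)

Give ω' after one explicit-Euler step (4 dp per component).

α = I⁻¹(τ − ω×Iω) = (-0.4583, 0.9900, -0.0900)
ω + α·dt = (0.6542, -1.4010, -0.5090)

ω' = (0.6542, -1.4010, -0.5090)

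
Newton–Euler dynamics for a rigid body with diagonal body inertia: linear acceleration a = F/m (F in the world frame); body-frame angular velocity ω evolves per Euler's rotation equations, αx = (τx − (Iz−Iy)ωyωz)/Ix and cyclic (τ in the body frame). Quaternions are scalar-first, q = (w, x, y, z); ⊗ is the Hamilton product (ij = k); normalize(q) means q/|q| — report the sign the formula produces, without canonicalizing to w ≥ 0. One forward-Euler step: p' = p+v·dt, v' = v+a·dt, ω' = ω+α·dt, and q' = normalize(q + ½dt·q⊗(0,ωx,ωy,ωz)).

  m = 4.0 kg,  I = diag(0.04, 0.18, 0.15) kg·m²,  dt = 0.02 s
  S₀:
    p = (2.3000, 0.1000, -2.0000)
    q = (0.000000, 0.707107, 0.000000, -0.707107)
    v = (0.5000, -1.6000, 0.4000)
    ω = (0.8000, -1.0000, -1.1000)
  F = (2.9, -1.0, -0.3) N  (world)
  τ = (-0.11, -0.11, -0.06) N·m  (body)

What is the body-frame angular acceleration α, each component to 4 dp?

precession coupling ω×(Iω) = (-0.0330, 0.0968, -0.1120)
α = I⁻¹(τ − ω×Iω) = (-1.9250, -1.1489, 0.3467)

α = (-1.9250, -1.1489, 0.3467)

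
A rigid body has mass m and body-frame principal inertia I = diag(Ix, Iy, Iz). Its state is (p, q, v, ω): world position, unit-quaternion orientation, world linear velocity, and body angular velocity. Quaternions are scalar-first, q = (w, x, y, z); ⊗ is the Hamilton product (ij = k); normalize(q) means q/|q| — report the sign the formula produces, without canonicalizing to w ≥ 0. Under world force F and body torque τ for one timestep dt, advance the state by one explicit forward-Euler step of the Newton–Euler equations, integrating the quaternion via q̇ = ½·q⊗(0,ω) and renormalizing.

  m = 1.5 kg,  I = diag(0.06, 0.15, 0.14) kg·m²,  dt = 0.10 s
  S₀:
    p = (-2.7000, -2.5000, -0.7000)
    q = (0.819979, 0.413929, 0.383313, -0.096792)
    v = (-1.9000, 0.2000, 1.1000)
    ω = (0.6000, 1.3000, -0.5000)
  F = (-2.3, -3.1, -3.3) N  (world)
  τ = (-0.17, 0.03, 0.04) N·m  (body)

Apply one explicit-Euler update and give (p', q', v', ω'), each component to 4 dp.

p' = (-2.8900, -2.4800, -0.5900)
q' = (0.7780, 0.4340, 0.4428, -0.1016)
v' = (-2.0533, -0.0067, 0.8800)
ω' = (0.3058, 1.3040, -0.5216)

new position p' = (-2.8900, -2.4800, -0.5900)
new velocity v' = (-2.0533, -0.0067, 0.8800)
α = I⁻¹(τ − ω×Iω) = (-2.9417, 0.0400, -0.2157)
new body rate ω' = (0.3058, 1.3040, -0.5216)
Hamilton product q⊗(0,ω) = (-0.7950603, 0.4261605, 1.2148620, -0.1018696)
q' = normalize(q + ½dt·q⊗(0,ω)) = (0.7780, 0.4340, 0.4428, -0.1016)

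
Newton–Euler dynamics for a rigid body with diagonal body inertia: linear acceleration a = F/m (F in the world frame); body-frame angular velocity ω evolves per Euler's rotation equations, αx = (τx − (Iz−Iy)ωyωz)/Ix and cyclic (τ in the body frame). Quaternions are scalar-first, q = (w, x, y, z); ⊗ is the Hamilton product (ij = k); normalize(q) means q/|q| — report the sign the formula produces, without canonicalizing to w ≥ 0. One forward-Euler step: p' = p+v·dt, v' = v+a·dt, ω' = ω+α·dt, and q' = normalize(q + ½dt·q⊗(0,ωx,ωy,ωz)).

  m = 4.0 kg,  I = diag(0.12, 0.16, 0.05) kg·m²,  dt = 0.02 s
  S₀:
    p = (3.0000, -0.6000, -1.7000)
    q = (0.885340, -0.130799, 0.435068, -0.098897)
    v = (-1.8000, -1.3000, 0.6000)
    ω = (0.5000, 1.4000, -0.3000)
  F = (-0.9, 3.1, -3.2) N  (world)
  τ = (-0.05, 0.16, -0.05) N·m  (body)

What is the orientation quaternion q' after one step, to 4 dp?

q' = (0.8795, -0.1263, 0.4465, -0.1055)

Hamilton product q⊗(0,ω) = (-0.5733648, 0.4506054, 1.1507878, -0.6662546)
q + ½dt·q⊗(0,ω), renormalized = (0.8795, -0.1263, 0.4465, -0.1055)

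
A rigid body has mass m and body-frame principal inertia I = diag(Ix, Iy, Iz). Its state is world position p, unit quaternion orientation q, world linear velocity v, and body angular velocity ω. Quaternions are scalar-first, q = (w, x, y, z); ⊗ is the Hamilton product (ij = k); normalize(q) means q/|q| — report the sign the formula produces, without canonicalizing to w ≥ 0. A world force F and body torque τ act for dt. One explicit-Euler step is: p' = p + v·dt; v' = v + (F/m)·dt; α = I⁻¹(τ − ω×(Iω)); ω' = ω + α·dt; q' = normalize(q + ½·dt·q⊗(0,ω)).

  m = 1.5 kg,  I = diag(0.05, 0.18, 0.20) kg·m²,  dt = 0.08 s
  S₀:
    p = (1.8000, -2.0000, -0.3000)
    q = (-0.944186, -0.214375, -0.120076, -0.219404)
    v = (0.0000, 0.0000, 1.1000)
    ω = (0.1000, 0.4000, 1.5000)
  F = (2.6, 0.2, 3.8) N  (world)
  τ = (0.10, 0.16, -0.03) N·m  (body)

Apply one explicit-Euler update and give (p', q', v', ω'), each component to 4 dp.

p' = (1.8000, -2.0000, -0.2120)
q' = (-0.9265, -0.2214, -0.1230, -0.2785)
v' = (0.1387, 0.0107, 1.3027)
ω' = (0.2408, 0.4811, 1.4859)

(τ − ω×Iω)/I = (1.7600, 1.0139, -0.1760)
ω + α·dt = (0.2408, 0.4811, 1.4859)
2q̇ = q⊗(0,ω) = (0.3985739, -0.1867710, -0.0780523, -1.4900214)
q + ½dt·q⊗(0,ω), renormalized = (-0.9265, -0.2214, -0.1230, -0.2785)
a = F/m = (1.7333, 0.1333, 2.5333)
p + v·dt = (1.8000, -2.0000, -0.2120)
v' = v + a·dt = (0.1387, 0.0107, 1.3027)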